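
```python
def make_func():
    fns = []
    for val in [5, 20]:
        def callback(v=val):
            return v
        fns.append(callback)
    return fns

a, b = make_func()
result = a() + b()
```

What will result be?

Step 1: Default argument v=val captures val at each iteration.
Step 2: a() returns 5 (captured at first iteration), b() returns 20 (captured at second).
Step 3: result = 5 + 20 = 25

The answer is 25.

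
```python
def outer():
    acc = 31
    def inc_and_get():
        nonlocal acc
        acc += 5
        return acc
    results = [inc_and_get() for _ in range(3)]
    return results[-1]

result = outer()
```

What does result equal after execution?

Step 1: acc = 31.
Step 2: Three calls to inc_and_get(), each adding 5.
Step 3: Last value = 31 + 5 * 3 = 46

The answer is 46.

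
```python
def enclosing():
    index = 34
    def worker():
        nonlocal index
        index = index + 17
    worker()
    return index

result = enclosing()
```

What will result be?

Step 1: enclosing() sets index = 34.
Step 2: worker() uses nonlocal to modify index in enclosing's scope: index = 34 + 17 = 51.
Step 3: enclosing() returns the modified index = 51

The answer is 51.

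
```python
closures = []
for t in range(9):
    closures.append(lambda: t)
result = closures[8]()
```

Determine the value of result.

Step 1: The loop creates 9 lambdas, all referencing the same variable t.
Step 2: After the loop, t = 8 (final value).
Step 3: closures[8]() looks up t at call time and finds 8. This is the late binding gotcha. result = 8

The answer is 8.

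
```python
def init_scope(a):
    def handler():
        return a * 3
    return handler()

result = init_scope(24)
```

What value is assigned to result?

Step 1: init_scope(24) binds parameter a = 24.
Step 2: handler() accesses a = 24 from enclosing scope.
Step 3: result = 24 * 3 = 72

The answer is 72.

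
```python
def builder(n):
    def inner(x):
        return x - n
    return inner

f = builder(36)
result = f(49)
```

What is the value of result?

Step 1: builder(36) creates a closure capturing n = 36.
Step 2: f(49) computes 49 - 36 = 13.
Step 3: result = 13

The answer is 13.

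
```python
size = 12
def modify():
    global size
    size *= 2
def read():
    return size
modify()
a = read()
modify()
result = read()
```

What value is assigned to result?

Step 1: size = 12.
Step 2: First modify(): size = 12 * 2 = 24.
Step 3: Second modify(): size = 24 * 2 = 48.
Step 4: read() returns 48

The answer is 48.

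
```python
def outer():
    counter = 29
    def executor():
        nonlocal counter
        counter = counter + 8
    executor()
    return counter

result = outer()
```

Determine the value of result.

Step 1: outer() sets counter = 29.
Step 2: executor() uses nonlocal to modify counter in outer's scope: counter = 29 + 8 = 37.
Step 3: outer() returns the modified counter = 37

The answer is 37.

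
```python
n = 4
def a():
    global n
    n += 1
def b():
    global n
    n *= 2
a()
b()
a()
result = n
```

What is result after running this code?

Step 1: n = 4.
Step 2: a(): n = 4 + 1 = 5.
Step 3: b(): n = 5 * 2 = 10.
Step 4: a(): n = 10 + 1 = 11

The answer is 11.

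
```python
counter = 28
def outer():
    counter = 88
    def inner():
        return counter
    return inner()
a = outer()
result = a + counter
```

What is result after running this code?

Step 1: outer() has local counter = 88. inner() reads from enclosing.
Step 2: outer() returns 88. Global counter = 28 unchanged.
Step 3: result = 88 + 28 = 116

The answer is 116.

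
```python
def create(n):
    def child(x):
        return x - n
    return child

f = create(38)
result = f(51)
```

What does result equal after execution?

Step 1: create(38) creates a closure capturing n = 38.
Step 2: f(51) computes 51 - 38 = 13.
Step 3: result = 13

The answer is 13.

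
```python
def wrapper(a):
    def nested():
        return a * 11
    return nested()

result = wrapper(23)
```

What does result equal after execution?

Step 1: wrapper(23) binds parameter a = 23.
Step 2: nested() accesses a = 23 from enclosing scope.
Step 3: result = 23 * 11 = 253

The answer is 253.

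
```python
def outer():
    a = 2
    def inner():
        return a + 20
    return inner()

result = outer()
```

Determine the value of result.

Step 1: outer() defines a = 2.
Step 2: inner() reads a = 2 from enclosing scope, returns 2 + 20 = 22.
Step 3: result = 22

The answer is 22.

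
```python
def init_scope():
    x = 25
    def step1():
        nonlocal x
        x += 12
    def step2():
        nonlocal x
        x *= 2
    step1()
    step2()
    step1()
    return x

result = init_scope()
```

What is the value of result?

Step 1: x = 25.
Step 2: step1(): x = 25 + 12 = 37.
Step 3: step2(): x = 37 * 2 = 74.
Step 4: step1(): x = 74 + 12 = 86. result = 86

The answer is 86.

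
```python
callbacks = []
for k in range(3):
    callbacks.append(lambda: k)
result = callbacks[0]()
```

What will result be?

Step 1: The loop creates 3 lambdas, all referencing the same variable k.
Step 2: After the loop, k = 2 (final value).
Step 3: callbacks[0]() looks up k at call time and finds 2. This is the late binding gotcha. result = 2

The answer is 2.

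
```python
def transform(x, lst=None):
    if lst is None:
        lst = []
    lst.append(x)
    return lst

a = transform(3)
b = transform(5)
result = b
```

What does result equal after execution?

Step 1: None default with guard creates a NEW list each call.
Step 2: a = [3] (fresh list). b = [5] (another fresh list).
Step 3: result = [5] (this is the fix for mutable default)

The answer is [5].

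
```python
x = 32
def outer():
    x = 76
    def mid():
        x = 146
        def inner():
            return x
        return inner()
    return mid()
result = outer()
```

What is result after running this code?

Step 1: Three levels of shadowing: global 32, outer 76, mid 146.
Step 2: inner() finds x = 146 in enclosing mid() scope.
Step 3: result = 146

The answer is 146.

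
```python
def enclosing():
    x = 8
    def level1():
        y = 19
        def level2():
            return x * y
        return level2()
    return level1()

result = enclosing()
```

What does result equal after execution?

Step 1: x = 8 in enclosing. y = 19 in level1.
Step 2: level2() reads x = 8 and y = 19 from enclosing scopes.
Step 3: result = 8 * 19 = 152

The answer is 152.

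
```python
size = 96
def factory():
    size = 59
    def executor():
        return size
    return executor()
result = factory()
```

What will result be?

Step 1: size = 96 globally, but factory() defines size = 59 locally.
Step 2: executor() looks up size. Not in local scope, so checks enclosing scope (factory) and finds size = 59.
Step 3: result = 59

The answer is 59.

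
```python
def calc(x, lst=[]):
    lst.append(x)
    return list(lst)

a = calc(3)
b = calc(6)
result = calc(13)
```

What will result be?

Step 1: Default list is shared. list() creates copies for return values.
Step 2: Internal list grows: [3] -> [3, 6] -> [3, 6, 13].
Step 3: result = [3, 6, 13]

The answer is [3, 6, 13].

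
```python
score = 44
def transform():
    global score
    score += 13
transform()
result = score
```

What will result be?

Step 1: score = 44 globally.
Step 2: transform() modifies global score: score += 13 = 57.
Step 3: result = 57

The answer is 57.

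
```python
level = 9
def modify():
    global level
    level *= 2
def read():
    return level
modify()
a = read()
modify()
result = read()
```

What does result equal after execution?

Step 1: level = 9.
Step 2: First modify(): level = 9 * 2 = 18.
Step 3: Second modify(): level = 18 * 2 = 36.
Step 4: read() returns 36

The answer is 36.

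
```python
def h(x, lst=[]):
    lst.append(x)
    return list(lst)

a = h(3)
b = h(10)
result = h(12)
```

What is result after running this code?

Step 1: Default list is shared. list() creates copies for return values.
Step 2: Internal list grows: [3] -> [3, 10] -> [3, 10, 12].
Step 3: result = [3, 10, 12]

The answer is [3, 10, 12].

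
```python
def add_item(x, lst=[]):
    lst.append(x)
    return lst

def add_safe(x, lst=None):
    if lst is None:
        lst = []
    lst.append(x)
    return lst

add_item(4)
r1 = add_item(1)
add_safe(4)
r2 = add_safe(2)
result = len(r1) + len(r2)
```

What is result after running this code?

Step 1: add_item shares mutable default: after 2 calls, lst = [4, 1], len = 2.
Step 2: add_safe creates fresh list each time: r2 = [2], len = 1.
Step 3: result = 2 + 1 = 3

The answer is 3.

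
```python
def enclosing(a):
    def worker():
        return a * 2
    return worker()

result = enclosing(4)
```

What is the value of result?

Step 1: enclosing(4) binds parameter a = 4.
Step 2: worker() accesses a = 4 from enclosing scope.
Step 3: result = 4 * 2 = 8

The answer is 8.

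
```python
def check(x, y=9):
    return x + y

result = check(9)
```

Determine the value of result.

Step 1: check(9) uses default y = 9.
Step 2: Returns 9 + 9 = 18.
Step 3: result = 18

The answer is 18.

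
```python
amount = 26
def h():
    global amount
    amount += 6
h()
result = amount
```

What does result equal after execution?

Step 1: amount = 26 globally.
Step 2: h() modifies global amount: amount += 6 = 32.
Step 3: result = 32

The answer is 32.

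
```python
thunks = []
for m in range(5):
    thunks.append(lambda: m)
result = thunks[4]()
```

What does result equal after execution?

Step 1: The loop creates 5 lambdas, all referencing the same variable m.
Step 2: After the loop, m = 4 (final value).
Step 3: thunks[4]() looks up m at call time and finds 4. This is the late binding gotcha. result = 4

The answer is 4.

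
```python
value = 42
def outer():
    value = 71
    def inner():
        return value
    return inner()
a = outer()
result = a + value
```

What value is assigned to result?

Step 1: outer() has local value = 71. inner() reads from enclosing.
Step 2: outer() returns 71. Global value = 42 unchanged.
Step 3: result = 71 + 42 = 113

The answer is 113.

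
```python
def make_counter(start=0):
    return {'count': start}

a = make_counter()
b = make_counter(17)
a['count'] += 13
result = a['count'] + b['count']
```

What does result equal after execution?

Step 1: make_counter() returns a new dict each call (immutable default 0).
Step 2: a = {'count': 0}, b = {'count': 17}.
Step 3: a['count'] += 13 = 13. result = 13 + 17 = 30

The answer is 30.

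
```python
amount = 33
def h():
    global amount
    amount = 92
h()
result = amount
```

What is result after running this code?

Step 1: amount = 33 globally.
Step 2: h() declares global amount and sets it to 92.
Step 3: After h(), global amount = 92. result = 92

The answer is 92.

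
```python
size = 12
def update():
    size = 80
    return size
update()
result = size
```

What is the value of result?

Step 1: Global size = 12.
Step 2: update() creates local size = 80 (shadow, not modification).
Step 3: After update() returns, global size is unchanged. result = 12

The answer is 12.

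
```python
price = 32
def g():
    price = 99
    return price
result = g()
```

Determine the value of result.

Step 1: Global price = 32.
Step 2: g() creates local price = 99, shadowing the global.
Step 3: Returns local price = 99. result = 99

The answer is 99.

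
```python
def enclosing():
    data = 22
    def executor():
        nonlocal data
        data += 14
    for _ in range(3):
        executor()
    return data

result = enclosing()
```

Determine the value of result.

Step 1: data = 22.
Step 2: executor() is called 3 times in a loop, each adding 14 via nonlocal.
Step 3: data = 22 + 14 * 3 = 64

The answer is 64.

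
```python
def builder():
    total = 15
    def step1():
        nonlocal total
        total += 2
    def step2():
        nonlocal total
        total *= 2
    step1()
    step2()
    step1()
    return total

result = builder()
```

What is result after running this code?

Step 1: total = 15.
Step 2: step1(): total = 15 + 2 = 17.
Step 3: step2(): total = 17 * 2 = 34.
Step 4: step1(): total = 34 + 2 = 36. result = 36

The answer is 36.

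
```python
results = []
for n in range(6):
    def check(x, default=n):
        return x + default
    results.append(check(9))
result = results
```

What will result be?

Step 1: Default argument default=n is evaluated at function definition time.
Step 2: Each iteration creates check with default = current n value.
Step 3: check(9) returns 9 + default. results = [9, 10, 11, 12, 13, 14]

The answer is [9, 10, 11, 12, 13, 14].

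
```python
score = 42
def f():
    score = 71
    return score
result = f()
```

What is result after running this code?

Step 1: Global score = 42.
Step 2: f() creates local score = 71, shadowing the global.
Step 3: Returns local score = 71. result = 71

The answer is 71.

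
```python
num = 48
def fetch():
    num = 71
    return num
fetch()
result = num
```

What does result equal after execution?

Step 1: num = 48 globally.
Step 2: fetch() creates a LOCAL num = 71 (no global keyword!).
Step 3: The global num is unchanged. result = 48

The answer is 48.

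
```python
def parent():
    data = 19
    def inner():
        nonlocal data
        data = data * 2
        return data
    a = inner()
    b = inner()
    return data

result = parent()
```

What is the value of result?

Step 1: data starts at 19.
Step 2: First inner(): data = 19 * 2 = 38.
Step 3: Second inner(): data = 38 * 2 = 76.
Step 4: result = 76

The answer is 76.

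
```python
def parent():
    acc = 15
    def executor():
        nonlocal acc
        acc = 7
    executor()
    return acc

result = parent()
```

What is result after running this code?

Step 1: parent() sets acc = 15.
Step 2: executor() uses nonlocal to reassign acc = 7.
Step 3: result = 7

The answer is 7.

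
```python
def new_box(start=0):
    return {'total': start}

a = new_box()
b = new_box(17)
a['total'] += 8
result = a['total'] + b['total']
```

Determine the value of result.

Step 1: new_box() returns a new dict each call (immutable default 0).
Step 2: a = {'total': 0}, b = {'total': 17}.
Step 3: a['total'] += 8 = 8. result = 8 + 17 = 25

The answer is 25.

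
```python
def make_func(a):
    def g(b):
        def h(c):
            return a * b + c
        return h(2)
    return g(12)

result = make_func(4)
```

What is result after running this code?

Step 1: a = 4, b = 12, c = 2.
Step 2: h() computes a * b + c = 4 * 12 + 2 = 50.
Step 3: result = 50

The answer is 50.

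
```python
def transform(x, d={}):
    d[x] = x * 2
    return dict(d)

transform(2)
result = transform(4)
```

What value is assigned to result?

Step 1: Mutable default dict is shared across calls.
Step 2: First call adds 2: 4. Second call adds 4: 8.
Step 3: result = {2: 4, 4: 8}

The answer is {2: 4, 4: 8}.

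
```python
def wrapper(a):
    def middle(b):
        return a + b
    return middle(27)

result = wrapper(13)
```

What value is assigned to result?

Step 1: wrapper(13) passes a = 13.
Step 2: middle(27) has b = 27, reads a = 13 from enclosing.
Step 3: result = 13 + 27 = 40

The answer is 40.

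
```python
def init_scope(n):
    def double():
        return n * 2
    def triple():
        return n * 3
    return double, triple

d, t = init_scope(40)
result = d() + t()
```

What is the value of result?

Step 1: Both closures capture the same n = 40.
Step 2: d() = 40 * 2 = 80, t() = 40 * 3 = 120.
Step 3: result = 80 + 120 = 200

The answer is 200.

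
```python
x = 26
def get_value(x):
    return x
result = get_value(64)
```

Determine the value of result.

Step 1: Global x = 26.
Step 2: get_value(64) takes parameter x = 64, which shadows the global.
Step 3: result = 64

The answer is 64.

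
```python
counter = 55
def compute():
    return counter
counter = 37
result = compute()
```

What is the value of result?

Step 1: counter is first set to 55, then reassigned to 37.
Step 2: compute() is called after the reassignment, so it looks up the current global counter = 37.
Step 3: result = 37

The answer is 37.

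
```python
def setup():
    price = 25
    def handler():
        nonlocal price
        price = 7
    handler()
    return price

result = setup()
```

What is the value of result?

Step 1: setup() sets price = 25.
Step 2: handler() uses nonlocal to reassign price = 7.
Step 3: result = 7

The answer is 7.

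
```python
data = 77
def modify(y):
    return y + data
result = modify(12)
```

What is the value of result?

Step 1: data = 77 is defined globally.
Step 2: modify(12) uses parameter y = 12 and looks up data from global scope = 77.
Step 3: result = 12 + 77 = 89

The answer is 89.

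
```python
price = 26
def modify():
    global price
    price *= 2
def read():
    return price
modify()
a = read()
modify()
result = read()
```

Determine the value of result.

Step 1: price = 26.
Step 2: First modify(): price = 26 * 2 = 52.
Step 3: Second modify(): price = 52 * 2 = 104.
Step 4: read() returns 104

The answer is 104.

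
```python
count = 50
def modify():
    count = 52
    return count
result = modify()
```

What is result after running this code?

Step 1: Global count = 50.
Step 2: modify() creates local count = 52, shadowing the global.
Step 3: Returns local count = 52. result = 52

The answer is 52.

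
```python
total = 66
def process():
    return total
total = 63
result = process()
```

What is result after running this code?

Step 1: total is first set to 66, then reassigned to 63.
Step 2: process() is called after the reassignment, so it looks up the current global total = 63.
Step 3: result = 63

The answer is 63.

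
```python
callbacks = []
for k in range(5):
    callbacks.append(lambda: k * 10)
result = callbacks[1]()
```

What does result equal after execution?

Step 1: All lambdas reference the same variable k (late binding).
Step 2: After the loop, k = 4. Every lambda returns k * 10.
Step 3: callbacks[1]() = 4 * 10 = 40

The answer is 40.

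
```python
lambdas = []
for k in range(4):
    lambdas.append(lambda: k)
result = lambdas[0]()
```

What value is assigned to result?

Step 1: The loop creates 4 lambdas, all referencing the same variable k.
Step 2: After the loop, k = 3 (final value).
Step 3: lambdas[0]() looks up k at call time and finds 3. This is the late binding gotcha. result = 3

The answer is 3.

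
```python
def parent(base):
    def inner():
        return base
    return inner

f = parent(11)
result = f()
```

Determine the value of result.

Step 1: parent(11) creates closure capturing base = 11.
Step 2: f() returns the captured base = 11.
Step 3: result = 11

The answer is 11.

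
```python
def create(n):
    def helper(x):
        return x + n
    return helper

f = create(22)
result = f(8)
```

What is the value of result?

Step 1: create(22) creates a closure that captures n = 22.
Step 2: f(8) calls the closure with x = 8, returning 8 + 22 = 30.
Step 3: result = 30

The answer is 30.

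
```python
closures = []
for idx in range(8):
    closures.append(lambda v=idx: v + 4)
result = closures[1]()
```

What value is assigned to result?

Step 1: Default argument v=idx captures idx's value at definition time.
Step 2: closures[1] was defined when idx = 1, so v defaults to 1.
Step 3: result = 1 + 4 = 5 (default arg fixes the late binding issue)

The answer is 5.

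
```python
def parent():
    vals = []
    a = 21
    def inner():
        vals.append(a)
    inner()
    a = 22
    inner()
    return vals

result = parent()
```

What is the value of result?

Step 1: a = 21. inner() appends current a to vals.
Step 2: First inner(): appends 21. Then a = 22.
Step 3: Second inner(): appends 22 (closure sees updated a). result = [21, 22]

The answer is [21, 22].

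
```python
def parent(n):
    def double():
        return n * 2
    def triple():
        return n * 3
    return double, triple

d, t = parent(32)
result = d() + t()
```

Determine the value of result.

Step 1: Both closures capture the same n = 32.
Step 2: d() = 32 * 2 = 64, t() = 32 * 3 = 96.
Step 3: result = 64 + 96 = 160

The answer is 160.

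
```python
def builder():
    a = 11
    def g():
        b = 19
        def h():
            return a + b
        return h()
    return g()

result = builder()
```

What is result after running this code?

Step 1: builder() defines a = 11. g() defines b = 19.
Step 2: h() accesses both from enclosing scopes: a = 11, b = 19.
Step 3: result = 11 + 19 = 30

The answer is 30.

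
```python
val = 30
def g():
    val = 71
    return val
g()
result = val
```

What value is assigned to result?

Step 1: val = 30 globally.
Step 2: g() creates a LOCAL val = 71 (no global keyword!).
Step 3: The global val is unchanged. result = 30

The answer is 30.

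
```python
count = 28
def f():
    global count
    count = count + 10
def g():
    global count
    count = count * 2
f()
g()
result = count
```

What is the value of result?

Step 1: count = 28.
Step 2: f() adds 10: count = 28 + 10 = 38.
Step 3: g() doubles: count = 38 * 2 = 76.
Step 4: result = 76

The answer is 76.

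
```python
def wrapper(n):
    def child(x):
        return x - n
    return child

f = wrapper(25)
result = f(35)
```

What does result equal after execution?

Step 1: wrapper(25) creates a closure capturing n = 25.
Step 2: f(35) computes 35 - 25 = 10.
Step 3: result = 10

The answer is 10.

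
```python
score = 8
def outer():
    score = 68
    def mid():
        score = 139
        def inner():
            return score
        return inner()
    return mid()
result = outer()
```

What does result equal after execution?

Step 1: Three levels of shadowing: global 8, outer 68, mid 139.
Step 2: inner() finds score = 139 in enclosing mid() scope.
Step 3: result = 139

The answer is 139.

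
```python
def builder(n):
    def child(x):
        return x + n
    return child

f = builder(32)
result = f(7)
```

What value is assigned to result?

Step 1: builder(32) creates a closure that captures n = 32.
Step 2: f(7) calls the closure with x = 7, returning 7 + 32 = 39.
Step 3: result = 39

The answer is 39.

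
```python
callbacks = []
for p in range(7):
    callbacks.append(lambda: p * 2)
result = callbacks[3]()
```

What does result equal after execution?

Step 1: All lambdas reference the same variable p (late binding).
Step 2: After the loop, p = 6. Every lambda returns p * 2.
Step 3: callbacks[3]() = 6 * 2 = 12

The answer is 12.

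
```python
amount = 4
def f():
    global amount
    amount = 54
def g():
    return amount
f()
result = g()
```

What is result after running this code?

Step 1: amount = 4.
Step 2: f() sets global amount = 54.
Step 3: g() reads global amount = 54. result = 54

The answer is 54.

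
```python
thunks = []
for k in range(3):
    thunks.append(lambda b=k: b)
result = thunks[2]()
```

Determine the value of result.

Step 1: Default argument b=k captures k's value at each iteration.
Step 2: thunks[2] captured b = 2 when k was 2.
Step 3: result = 2

The answer is 2.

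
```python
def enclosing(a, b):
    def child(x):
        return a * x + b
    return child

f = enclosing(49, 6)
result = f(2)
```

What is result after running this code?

Step 1: enclosing(49, 6) captures a = 49, b = 6.
Step 2: f(2) computes 49 * 2 + 6 = 104.
Step 3: result = 104

The answer is 104.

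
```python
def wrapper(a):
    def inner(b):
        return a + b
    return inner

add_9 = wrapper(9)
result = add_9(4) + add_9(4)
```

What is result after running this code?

Step 1: add_9 captures a = 9.
Step 2: add_9(4) = 9 + 4 = 13, called twice.
Step 3: result = 13 + 13 = 26

The answer is 26.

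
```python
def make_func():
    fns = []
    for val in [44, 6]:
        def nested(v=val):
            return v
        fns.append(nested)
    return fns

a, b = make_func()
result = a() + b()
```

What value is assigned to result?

Step 1: Default argument v=val captures val at each iteration.
Step 2: a() returns 44 (captured at first iteration), b() returns 6 (captured at second).
Step 3: result = 44 + 6 = 50

The answer is 50.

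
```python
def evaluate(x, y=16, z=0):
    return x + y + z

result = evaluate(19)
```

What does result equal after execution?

Step 1: evaluate(19) uses defaults y = 16, z = 0.
Step 2: Returns 19 + 16 + 0 = 35.
Step 3: result = 35

The answer is 35.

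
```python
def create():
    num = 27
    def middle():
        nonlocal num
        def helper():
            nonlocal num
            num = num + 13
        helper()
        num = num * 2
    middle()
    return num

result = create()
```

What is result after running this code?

Step 1: num = 27.
Step 2: helper() adds 13: num = 27 + 13 = 40.
Step 3: middle() doubles: num = 40 * 2 = 80.
Step 4: result = 80

The answer is 80.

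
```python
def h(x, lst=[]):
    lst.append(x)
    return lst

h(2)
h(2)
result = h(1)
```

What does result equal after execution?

Step 1: Mutable default argument gotcha! The list [] is created once.
Step 2: Each call appends to the SAME list: [2], [2, 2], [2, 2, 1].
Step 3: result = [2, 2, 1]

The answer is [2, 2, 1].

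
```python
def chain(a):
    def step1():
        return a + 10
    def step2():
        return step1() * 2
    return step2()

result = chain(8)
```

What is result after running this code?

Step 1: chain(8) captures a = 8.
Step 2: step2() calls step1() which returns 8 + 10 = 18.
Step 3: step2() returns 18 * 2 = 36

The answer is 36.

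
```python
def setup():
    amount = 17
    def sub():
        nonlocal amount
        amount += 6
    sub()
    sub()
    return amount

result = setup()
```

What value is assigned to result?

Step 1: amount starts at 17.
Step 2: sub() is called 2 times, each adding 6.
Step 3: amount = 17 + 6 * 2 = 29

The answer is 29.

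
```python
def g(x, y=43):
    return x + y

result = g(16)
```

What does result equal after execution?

Step 1: g(16) uses default y = 43.
Step 2: Returns 16 + 43 = 59.
Step 3: result = 59

The answer is 59.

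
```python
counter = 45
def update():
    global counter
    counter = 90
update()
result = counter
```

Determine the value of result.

Step 1: counter = 45 globally.
Step 2: update() declares global counter and sets it to 90.
Step 3: After update(), global counter = 90. result = 90

The answer is 90.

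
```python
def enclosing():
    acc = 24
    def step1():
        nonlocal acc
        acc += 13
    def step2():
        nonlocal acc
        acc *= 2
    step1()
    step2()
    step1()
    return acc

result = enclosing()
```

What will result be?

Step 1: acc = 24.
Step 2: step1(): acc = 24 + 13 = 37.
Step 3: step2(): acc = 37 * 2 = 74.
Step 4: step1(): acc = 74 + 13 = 87. result = 87

The answer is 87.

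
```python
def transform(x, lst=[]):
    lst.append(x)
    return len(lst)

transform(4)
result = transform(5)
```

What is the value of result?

Step 1: Mutable default list persists between calls.
Step 2: First call: lst = [4], len = 1. Second call: lst = [4, 5], len = 2.
Step 3: result = 2

The answer is 2.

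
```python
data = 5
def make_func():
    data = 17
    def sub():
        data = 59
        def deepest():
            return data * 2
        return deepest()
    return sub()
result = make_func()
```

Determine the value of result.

Step 1: deepest() looks up data through LEGB: not local, finds data = 59 in enclosing sub().
Step 2: Returns 59 * 2 = 118.
Step 3: result = 118

The answer is 118.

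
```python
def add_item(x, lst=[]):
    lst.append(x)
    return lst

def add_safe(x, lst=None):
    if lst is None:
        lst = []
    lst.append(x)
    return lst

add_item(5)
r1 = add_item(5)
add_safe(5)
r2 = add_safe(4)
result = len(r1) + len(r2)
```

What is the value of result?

Step 1: add_item shares mutable default: after 2 calls, lst = [5, 5], len = 2.
Step 2: add_safe creates fresh list each time: r2 = [4], len = 1.
Step 3: result = 2 + 1 = 3

The answer is 3.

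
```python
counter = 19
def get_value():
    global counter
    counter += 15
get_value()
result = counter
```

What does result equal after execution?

Step 1: counter = 19 globally.
Step 2: get_value() modifies global counter: counter += 15 = 34.
Step 3: result = 34

The answer is 34.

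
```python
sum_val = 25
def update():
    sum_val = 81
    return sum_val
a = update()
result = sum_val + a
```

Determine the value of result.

Step 1: Global sum_val = 25. update() returns local sum_val = 81.
Step 2: a = 81. Global sum_val still = 25.
Step 3: result = 25 + 81 = 106

The answer is 106.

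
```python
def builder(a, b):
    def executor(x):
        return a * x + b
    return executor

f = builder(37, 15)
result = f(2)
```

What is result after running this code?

Step 1: builder(37, 15) captures a = 37, b = 15.
Step 2: f(2) computes 37 * 2 + 15 = 89.
Step 3: result = 89

The answer is 89.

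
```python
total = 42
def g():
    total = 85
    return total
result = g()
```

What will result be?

Step 1: Global total = 42.
Step 2: g() creates local total = 85, shadowing the global.
Step 3: Returns local total = 85. result = 85

The answer is 85.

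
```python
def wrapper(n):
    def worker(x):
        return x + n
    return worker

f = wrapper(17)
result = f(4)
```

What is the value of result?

Step 1: wrapper(17) creates a closure that captures n = 17.
Step 2: f(4) calls the closure with x = 4, returning 4 + 17 = 21.
Step 3: result = 21

The answer is 21.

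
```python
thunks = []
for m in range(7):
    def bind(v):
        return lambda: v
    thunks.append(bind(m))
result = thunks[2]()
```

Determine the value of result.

Step 1: bind(m) creates a new scope capturing v = m at call time.
Step 2: thunks[2] = bind(2), so its lambda captures v = 2.
Step 3: result = 2 (closure factory fixes late binding)

The answer is 2.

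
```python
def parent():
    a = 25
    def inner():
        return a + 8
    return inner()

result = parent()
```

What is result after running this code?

Step 1: parent() defines a = 25.
Step 2: inner() reads a = 25 from enclosing scope, returns 25 + 8 = 33.
Step 3: result = 33

The answer is 33.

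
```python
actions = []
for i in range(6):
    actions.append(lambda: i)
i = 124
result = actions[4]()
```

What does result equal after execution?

Step 1: Lambdas capture the variable i by reference, not by value.
Step 2: After the loop, i is reassigned to 124.
Step 3: actions[4]() looks up the current i = 124. result = 124

The answer is 124.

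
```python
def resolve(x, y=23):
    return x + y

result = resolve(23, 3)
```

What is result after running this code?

Step 1: resolve(23, 3) overrides default y with 3.
Step 2: Returns 23 + 3 = 26.
Step 3: result = 26

The answer is 26.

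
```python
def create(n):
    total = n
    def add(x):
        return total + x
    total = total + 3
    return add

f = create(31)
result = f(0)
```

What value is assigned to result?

Step 1: create(31) sets total = 31, then total = 31 + 3 = 34.
Step 2: Closures capture by reference, so add sees total = 34.
Step 3: f(0) returns 34 + 0 = 34

The answer is 34.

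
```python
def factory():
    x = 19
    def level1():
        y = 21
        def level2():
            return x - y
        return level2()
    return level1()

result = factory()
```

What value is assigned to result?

Step 1: x = 19 in factory. y = 21 in level1.
Step 2: level2() reads x = 19 and y = 21 from enclosing scopes.
Step 3: result = 19 - 21 = -2

The answer is -2.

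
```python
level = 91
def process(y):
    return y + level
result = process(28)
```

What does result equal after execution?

Step 1: level = 91 is defined globally.
Step 2: process(28) uses parameter y = 28 and looks up level from global scope = 91.
Step 3: result = 28 + 91 = 119

The answer is 119.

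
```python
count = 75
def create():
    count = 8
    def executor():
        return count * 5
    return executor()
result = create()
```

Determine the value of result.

Step 1: create() shadows global count with count = 8.
Step 2: executor() finds count = 8 in enclosing scope, computes 8 * 5 = 40.
Step 3: result = 40

The answer is 40.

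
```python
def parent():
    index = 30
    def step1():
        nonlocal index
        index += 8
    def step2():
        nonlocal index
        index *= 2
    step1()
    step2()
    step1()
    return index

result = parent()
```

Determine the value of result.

Step 1: index = 30.
Step 2: step1(): index = 30 + 8 = 38.
Step 3: step2(): index = 38 * 2 = 76.
Step 4: step1(): index = 76 + 8 = 84. result = 84

The answer is 84.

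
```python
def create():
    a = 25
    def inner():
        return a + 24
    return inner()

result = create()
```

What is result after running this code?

Step 1: create() defines a = 25.
Step 2: inner() reads a = 25 from enclosing scope, returns 25 + 24 = 49.
Step 3: result = 49

The answer is 49.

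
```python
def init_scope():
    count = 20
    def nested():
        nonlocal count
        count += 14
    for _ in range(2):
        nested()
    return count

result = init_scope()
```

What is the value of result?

Step 1: count = 20.
Step 2: nested() is called 2 times in a loop, each adding 14 via nonlocal.
Step 3: count = 20 + 14 * 2 = 48

The answer is 48.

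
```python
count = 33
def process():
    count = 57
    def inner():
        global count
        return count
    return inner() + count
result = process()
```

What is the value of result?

Step 1: Global count = 33. process() shadows with local count = 57.
Step 2: inner() uses global keyword, so inner() returns global count = 33.
Step 3: process() returns 33 + 57 = 90

The answer is 90.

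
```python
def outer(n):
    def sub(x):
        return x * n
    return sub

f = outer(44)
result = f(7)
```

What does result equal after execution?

Step 1: outer(44) creates a closure capturing n = 44.
Step 2: f(7) computes 7 * 44 = 308.
Step 3: result = 308

The answer is 308.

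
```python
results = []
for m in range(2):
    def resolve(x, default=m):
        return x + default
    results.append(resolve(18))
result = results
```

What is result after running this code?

Step 1: Default argument default=m is evaluated at function definition time.
Step 2: Each iteration creates resolve with default = current m value.
Step 3: resolve(18) returns 18 + default. results = [18, 19]

The answer is [18, 19].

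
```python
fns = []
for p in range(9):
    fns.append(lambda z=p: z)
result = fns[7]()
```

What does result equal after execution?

Step 1: Default argument z=p captures p's value at each iteration.
Step 2: fns[7] captured z = 7 when p was 7.
Step 3: result = 7

The answer is 7.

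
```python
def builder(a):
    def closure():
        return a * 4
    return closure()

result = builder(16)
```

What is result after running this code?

Step 1: builder(16) binds parameter a = 16.
Step 2: closure() accesses a = 16 from enclosing scope.
Step 3: result = 16 * 4 = 64

The answer is 64.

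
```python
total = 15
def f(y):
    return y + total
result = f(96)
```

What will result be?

Step 1: total = 15 is defined globally.
Step 2: f(96) uses parameter y = 96 and looks up total from global scope = 15.
Step 3: result = 96 + 15 = 111

The answer is 111.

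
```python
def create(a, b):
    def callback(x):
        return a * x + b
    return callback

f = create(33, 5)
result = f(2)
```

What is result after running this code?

Step 1: create(33, 5) captures a = 33, b = 5.
Step 2: f(2) computes 33 * 2 + 5 = 71.
Step 3: result = 71

The answer is 71.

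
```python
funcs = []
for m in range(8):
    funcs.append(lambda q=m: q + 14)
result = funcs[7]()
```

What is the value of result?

Step 1: Default argument q=m captures m's value at definition time.
Step 2: funcs[7] was defined when m = 7, so q defaults to 7.
Step 3: result = 7 + 14 = 21 (default arg fixes the late binding issue)

The answer is 21.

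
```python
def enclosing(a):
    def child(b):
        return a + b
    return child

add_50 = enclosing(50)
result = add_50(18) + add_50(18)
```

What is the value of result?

Step 1: add_50 captures a = 50.
Step 2: add_50(18) = 50 + 18 = 68, called twice.
Step 3: result = 68 + 68 = 136

The answer is 136.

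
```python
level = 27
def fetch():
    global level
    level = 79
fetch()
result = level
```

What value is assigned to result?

Step 1: level = 27 globally.
Step 2: fetch() declares global level and sets it to 79.
Step 3: After fetch(), global level = 79. result = 79

The answer is 79.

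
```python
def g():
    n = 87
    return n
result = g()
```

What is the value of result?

Step 1: g() defines n = 87 in its local scope.
Step 2: return n finds the local variable n = 87.
Step 3: result = 87

The answer is 87.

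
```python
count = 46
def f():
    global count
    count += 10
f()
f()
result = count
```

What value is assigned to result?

Step 1: count = 46.
Step 2: First f(): count = 46 + 10 = 56.
Step 3: Second f(): count = 56 + 10 = 66. result = 66

The answer is 66.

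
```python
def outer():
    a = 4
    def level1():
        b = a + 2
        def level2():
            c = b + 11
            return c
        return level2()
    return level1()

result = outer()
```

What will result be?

Step 1: a = 4. b = a + 2 = 6.
Step 2: c = b + 11 = 6 + 11 = 17.
Step 3: result = 17

The answer is 17.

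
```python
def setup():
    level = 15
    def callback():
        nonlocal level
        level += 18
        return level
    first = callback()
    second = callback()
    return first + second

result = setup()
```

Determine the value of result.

Step 1: level starts at 15.
Step 2: First call: level = 15 + 18 = 33, returns 33.
Step 3: Second call: level = 33 + 18 = 51, returns 51.
Step 4: result = 33 + 51 = 84

The answer is 84.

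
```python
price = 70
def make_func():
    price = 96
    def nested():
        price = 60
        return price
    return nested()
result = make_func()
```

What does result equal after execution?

Step 1: Three scopes define price: global (70), make_func (96), nested (60).
Step 2: nested() has its own local price = 60, which shadows both enclosing and global.
Step 3: result = 60 (local wins in LEGB)

The answer is 60.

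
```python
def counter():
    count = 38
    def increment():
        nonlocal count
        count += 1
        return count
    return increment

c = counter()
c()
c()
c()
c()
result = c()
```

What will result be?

Step 1: counter() creates closure with count = 38.
Step 2: Each c() call increments count via nonlocal. After 5 calls: 38 + 5 = 43.
Step 3: result = 43

The answer is 43.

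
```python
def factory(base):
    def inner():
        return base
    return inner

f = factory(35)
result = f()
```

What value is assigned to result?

Step 1: factory(35) creates closure capturing base = 35.
Step 2: f() returns the captured base = 35.
Step 3: result = 35

The answer is 35.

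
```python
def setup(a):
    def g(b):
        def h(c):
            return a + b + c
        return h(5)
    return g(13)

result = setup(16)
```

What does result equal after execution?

Step 1: a = 16, b = 13, c = 5 across three nested scopes.
Step 2: h() accesses all three via LEGB rule.
Step 3: result = 16 + 13 + 5 = 34

The answer is 34.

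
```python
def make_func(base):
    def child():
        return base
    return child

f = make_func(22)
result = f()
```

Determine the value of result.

Step 1: make_func(22) creates closure capturing base = 22.
Step 2: f() returns the captured base = 22.
Step 3: result = 22

The answer is 22.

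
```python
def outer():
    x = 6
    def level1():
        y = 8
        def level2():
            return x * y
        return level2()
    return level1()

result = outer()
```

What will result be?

Step 1: x = 6 in outer. y = 8 in level1.
Step 2: level2() reads x = 6 and y = 8 from enclosing scopes.
Step 3: result = 6 * 8 = 48

The answer is 48.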